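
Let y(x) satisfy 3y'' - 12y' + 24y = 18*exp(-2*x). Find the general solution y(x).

y = 3*exp(-2*x)/10 + C1*cos(2*x)*exp(2*x) + C2*exp(2*x)*sin(2*x)

Divide through by 3: y'' - 4y' + 8y = 6*exp(-2*x).
Characteristic equation r² - 4r + 8 = 0 has discriminant (-4)² - 4·(8) = -16 < 0, so r = 2 ± 2i.
Hence y_h = C1*cos(2*x)*exp(2*x) + C2*exp(2*x)*sin(2*x).
Try y_p = A*exp(-2*x). Substituting into the equation and dividing by exp(-2*x) gives A = 3/10, so y_p = 3*exp(-2*x)/10.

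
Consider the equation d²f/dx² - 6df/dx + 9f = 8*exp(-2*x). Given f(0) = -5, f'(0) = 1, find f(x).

f = -133*exp(3*x)/25 + 8*exp(-2*x)/25 + 88*x*exp(3*x)/5

Characteristic equation r² - 6r + 9 = 0 has discriminant (-6)² - 4·(9) = 0, so r = 3 is a repeated root.
Hence f_h = (C1 + C2*x)*exp(3*x).
Try f_p = A*exp(-2*x). Substituting into the equation and dividing by exp(-2*x) gives A = 8/25, so f_p = 8*exp(-2*x)/25.
General solution: f = 8*exp(-2*x)/25 + C1*exp(3*x) + C2*x*exp(3*x).
Apply the initial conditions: f(0) = 8/25 + C1 = -5 and f'(0) = -16/25 + C2 + 3*C1 = 1. Solving gives C1 = -133/25, C2 = 88/5.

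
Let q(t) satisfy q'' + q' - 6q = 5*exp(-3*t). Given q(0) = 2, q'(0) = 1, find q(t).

q = 2*exp(-3*t)/5 + 8*exp(2*t)/5 - t*exp(-3*t)

Characteristic equation r² + r - 6 = 0 factors as (r + 3)(r - 2) = 0, so r = -3, 2.
Hence q_h = C1*exp(-3*t) + C2*exp(2*t).
Since exp(-3*t) solves the homogeneous equation (r = -3 is a root of multiplicity 1), multiply the trial by t. Try q_p = A*t*exp(-3*t). Substituting into the equation and dividing by exp(-3*t) gives A = -1, so q_p = -t*exp(-3*t).
General solution: q = C1*exp(-3*t) + C2*exp(2*t) - t*exp(-3*t).
Apply the initial conditions: q(0) = C1 + C2 = 2 and q'(0) = -1 - 3*C1 + 2*C2 = 1. Solving gives C1 = 2/5, C2 = 8/5.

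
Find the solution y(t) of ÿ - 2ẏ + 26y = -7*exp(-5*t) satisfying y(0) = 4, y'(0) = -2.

Characteristic equation r² - 2r + 26 = 0 has discriminant (-2)² - 4·(26) = -100 < 0, so r = 1 ± 5i.
Hence y_h = C1*cos(5*t)*exp(t) + C2*exp(t)*sin(5*t).
Try y_p = A*exp(-5*t). Substituting into the equation and dividing by exp(-5*t) gives A = -7/61, so y_p = -7*exp(-5*t)/61.
General solution: y = -7*exp(-5*t)/61 + C1*cos(5*t)*exp(t) + C2*exp(t)*sin(5*t).
Apply the initial conditions: y(0) = -7/61 + C1 = 4 and y'(0) = 35/61 + C1 + 5*C2 = -2. Solving gives C1 = 251/61, C2 = -408/305.

y = -7*exp(-5*t)/61 - 408*exp(t)*sin(5*t)/305 + 251*cos(5*t)*exp(t)/61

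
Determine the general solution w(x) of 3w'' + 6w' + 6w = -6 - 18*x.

w = 2 - 3*x + C1*cos(x)*exp(-x) + C2*exp(-x)*sin(x)

Divide through by 3: w'' + 2w' + 2w = -2 - 6*x.
Characteristic equation r² + 2r + 2 = 0 has discriminant (2)² - 4·(2) = -4 < 0, so r = -1 ± i.
Hence w_h = C1*cos(x)*exp(-x) + C2*exp(-x)*sin(x).
For the particular solution try w_p = A0 + A1*x. Substituting and matching coefficients of each power of x gives A0 = 2, A1 = -3, so w_p = 2 - 3*x.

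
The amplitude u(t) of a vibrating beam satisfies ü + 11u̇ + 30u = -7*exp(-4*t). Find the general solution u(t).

u = -7*exp(-4*t)/2 + C1*exp(-6*t) + C2*exp(-5*t)

Characteristic equation r² + 11r + 30 = 0 factors as (r + 6)(r + 5) = 0, so r = -6, -5.
Hence u_h = C1*exp(-6*t) + C2*exp(-5*t).
Try u_p = A*exp(-4*t). Substituting into the equation and dividing by exp(-4*t) gives A = -7/2, so u_p = -7*exp(-4*t)/2.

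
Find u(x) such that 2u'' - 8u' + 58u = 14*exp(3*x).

u = 7*exp(3*x)/26 + C1*cos(5*x)*exp(2*x) + C2*exp(2*x)*sin(5*x)

Divide through by 2: u'' - 4u' + 29u = 7*exp(3*x).
Characteristic equation r² - 4r + 29 = 0 has discriminant (-4)² - 4·(29) = -100 < 0, so r = 2 ± 5i.
Hence u_h = C1*cos(5*x)*exp(2*x) + C2*exp(2*x)*sin(5*x).
Try u_p = A*exp(3*x). Substituting into the equation and dividing by exp(3*x) gives A = 7/26, so u_p = 7*exp(3*x)/26.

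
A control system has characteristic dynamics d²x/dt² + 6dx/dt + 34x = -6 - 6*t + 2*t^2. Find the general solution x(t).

x = -713/4913 - 57*t/289 + t**2/17 + C1*cos(5*t)*exp(-3*t) + C2*exp(-3*t)*sin(5*t)

Characteristic equation r² + 6r + 34 = 0 has discriminant (6)² - 4·(34) = -100 < 0, so r = -3 ± 5i.
Hence x_h = C1*cos(5*t)*exp(-3*t) + C2*exp(-3*t)*sin(5*t).
For the particular solution try x_p = A0 + A1*t + A2*t^2. Substituting and matching coefficients of each power of t gives A0 = -713/4913, A1 = -57/289, A2 = 1/17, so x_p = -713/4913 - 57*t/289 + t^2/17.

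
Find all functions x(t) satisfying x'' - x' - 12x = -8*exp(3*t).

Characteristic equation r² - r - 12 = 0 factors as (r + 3)(r - 4) = 0, so r = -3, 4.
Hence x_h = C1*exp(-3*t) + C2*exp(4*t).
Try x_p = A*exp(3*t). Substituting into the equation and dividing by exp(3*t) gives A = 4/3, so x_p = 4*exp(3*t)/3.

x = 4*exp(3*t)/3 + C1*exp(-3*t) + C2*exp(4*t)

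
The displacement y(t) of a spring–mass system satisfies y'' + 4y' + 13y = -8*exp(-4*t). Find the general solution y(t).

y = -8*exp(-4*t)/13 + C1*cos(3*t)*exp(-2*t) + C2*exp(-2*t)*sin(3*t)

Characteristic equation r² + 4r + 13 = 0 has discriminant (4)² - 4·(13) = -36 < 0, so r = -2 ± 3i.
Hence y_h = C1*cos(3*t)*exp(-2*t) + C2*exp(-2*t)*sin(3*t).
Try y_p = A*exp(-4*t). Substituting into the equation and dividing by exp(-4*t) gives A = -8/13, so y_p = -8*exp(-4*t)/13.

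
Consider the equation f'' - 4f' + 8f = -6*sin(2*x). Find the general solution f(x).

f = -3*cos(2*x)/5 - 3*sin(2*x)/10 + C1*cos(2*x)*exp(2*x) + C2*exp(2*x)*sin(2*x)

Characteristic equation r² - 4r + 8 = 0 has discriminant (-4)² - 4·(8) = -16 < 0, so r = 2 ± 2i.
Hence f_h = C1*cos(2*x)*exp(2*x) + C2*exp(2*x)*sin(2*x).
Try f_p = A*cos(2*x) + B*sin(2*x). Substituting and equating the coefficients of cos(2x) and sin(2x) gives A = -3/5, B = -3/10, so f_p = -3*cos(2*x)/5 - 3*sin(2*x)/10.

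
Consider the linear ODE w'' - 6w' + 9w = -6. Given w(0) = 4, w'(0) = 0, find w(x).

Characteristic equation r² - 6r + 9 = 0 has discriminant (-6)² - 4·(9) = 0, so r = 3 is a repeated root.
Hence w_h = (C1 + C2*x)*exp(3*x).
For the particular solution try w_p = A0. Substituting and matching coefficients of each power of x gives A0 = -2/3, so w_p = -2/3.
General solution: w = -2/3 + C1*exp(3*x) + C2*x*exp(3*x).
Apply the initial conditions: w(0) = -2/3 + C1 = 4 and w'(0) = C2 + 3*C1 = 0. Solving gives C1 = 14/3, C2 = -14.

w = -2/3 + 14*exp(3*x)/3 - 14*x*exp(3*x)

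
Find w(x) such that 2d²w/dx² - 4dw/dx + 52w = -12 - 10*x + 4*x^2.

w = -1101/4394 - 61*x/338 + x**2/13 + C1*cos(5*x)*exp(x) + C2*exp(x)*sin(5*x)

Divide through by 2: w'' - 2w' + 26w = -6 - 5*x + 2*x^2.
Characteristic equation r² - 2r + 26 = 0 has discriminant (-2)² - 4·(26) = -100 < 0, so r = 1 ± 5i.
Hence w_h = C1*cos(5*x)*exp(x) + C2*exp(x)*sin(5*x).
For the particular solution try w_p = A0 + A1*x + A2*x^2. Substituting and matching coefficients of each power of x gives A0 = -1101/4394, A1 = -61/338, A2 = 1/13, so w_p = -1101/4394 - 61*x/338 + x^2/13.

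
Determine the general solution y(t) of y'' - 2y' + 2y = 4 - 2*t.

Characteristic equation r² - 2r + 2 = 0 has discriminant (-2)² - 4·(2) = -4 < 0, so r = 1 ± i.
Hence y_h = C1*cos(t)*exp(t) + C2*exp(t)*sin(t).
For the particular solution try y_p = A0 + A1*t. Substituting and matching coefficients of each power of t gives A0 = 1, A1 = -1, so y_p = 1 - t.

y = 1 - t + C1*cos(t)*exp(t) + C2*exp(t)*sin(t)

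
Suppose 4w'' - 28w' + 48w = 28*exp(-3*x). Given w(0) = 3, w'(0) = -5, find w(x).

Divide through by 4: w'' - 7w' + 12w = 7*exp(-3*x).
Characteristic equation r² - 7r + 12 = 0 factors as (r - 3)(r - 4) = 0, so r = 3, 4.
Hence w_h = C1*exp(3*x) + C2*exp(4*x).
Try w_p = A*exp(-3*x). Substituting into the equation and dividing by exp(-3*x) gives A = 1/6, so w_p = exp(-3*x)/6.
General solution: w = exp(-3*x)/6 + C1*exp(3*x) + C2*exp(4*x).
Apply the initial conditions: w(0) = 1/6 + C1 + C2 = 3 and w'(0) = -1/2 + 3*C1 + 4*C2 = -5. Solving gives C1 = 95/6, C2 = -13.

w = -13*exp(4*x) + exp(-3*x)/6 + 95*exp(3*x)/6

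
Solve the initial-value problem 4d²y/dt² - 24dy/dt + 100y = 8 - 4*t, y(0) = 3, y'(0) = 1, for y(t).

y = 44/625 - t/25 - 4843*exp(3*t)*sin(4*t)/2500 + 1831*cos(4*t)*exp(3*t)/625

Divide through by 4: y'' - 6y' + 25y = 2 - t.
Characteristic equation r² - 6r + 25 = 0 has discriminant (-6)² - 4·(25) = -64 < 0, so r = 3 ± 4i.
Hence y_h = C1*cos(4*t)*exp(3*t) + C2*exp(3*t)*sin(4*t).
For the particular solution try y_p = A0 + A1*t. Substituting and matching coefficients of each power of t gives A0 = 44/625, A1 = -1/25, so y_p = 44/625 - t/25.
General solution: y = 44/625 - t/25 + C1*cos(4*t)*exp(3*t) + C2*exp(3*t)*sin(4*t).
Apply the initial conditions: y(0) = 44/625 + C1 = 3 and y'(0) = -1/25 + 3*C1 + 4*C2 = 1. Solving gives C1 = 1831/625, C2 = -4843/2500.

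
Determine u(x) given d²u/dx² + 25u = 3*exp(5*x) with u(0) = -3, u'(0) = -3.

Characteristic equation r² + 25 = 0 has discriminant (0)² - 4·(25) = -100 < 0, so r = ± 5i.
Hence u_h = C1*cos(5*x) + C2*sin(5*x).
Try u_p = A*exp(5*x). Substituting into the equation and dividing by exp(5*x) gives A = 3/50, so u_p = 3*exp(5*x)/50.
General solution: u = 3*exp(5*x)/50 + C1*cos(5*x) + C2*sin(5*x).
Apply the initial conditions: u(0) = 3/50 + C1 = -3 and u'(0) = 3/10 + 5*C2 = -3. Solving gives C1 = -153/50, C2 = -33/50.

u = -153*cos(5*x)/50 - 33*sin(5*x)/50 + 3*exp(5*x)/50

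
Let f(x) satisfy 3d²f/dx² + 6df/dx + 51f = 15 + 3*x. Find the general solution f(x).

f = 83/289 + x/17 + C1*cos(4*x)*exp(-x) + C2*exp(-x)*sin(4*x)

Divide through by 3: f'' + 2f' + 17f = 5 + x.
Characteristic equation r² + 2r + 17 = 0 has discriminant (2)² - 4·(17) = -64 < 0, so r = -1 ± 4i.
Hence f_h = C1*cos(4*x)*exp(-x) + C2*exp(-x)*sin(4*x).
For the particular solution try f_p = A0 + A1*x. Substituting and matching coefficients of each power of x gives A0 = 83/289, A1 = 1/17, so f_p = 83/289 + x/17.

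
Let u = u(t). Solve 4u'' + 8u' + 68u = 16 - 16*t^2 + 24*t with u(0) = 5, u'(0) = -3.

Divide through by 4: u'' + 2u' + 17u = 4 - 4*t^2 + 6*t.
Characteristic equation r² + 2r + 17 = 0 has discriminant (2)² - 4·(17) = -64 < 0, so r = -1 ± 4i.
Hence u_h = C1*cos(4*t)*exp(-t) + C2*exp(-t)*sin(4*t).
For the particular solution try u_p = A0 + A1*t + A2*t^2. Substituting and matching coefficients of each power of t gives A0 = 1056/4913, A1 = 118/289, A2 = -4/17, so u_p = 1056/4913 - 4*t^2/17 + 118*t/289.
General solution: u = 1056/4913 - 4*t^2/17 + 118*t/289 + C1*cos(4*t)*exp(-t) + C2*exp(-t)*sin(4*t).
Apply the initial conditions: u(0) = 1056/4913 + C1 = 5 and u'(0) = 118/289 - C1 + 4*C2 = -3. Solving gives C1 = 23509/4913, C2 = 1691/4913.

u = 1056/4913 - 4*t**2/17 + 118*t/289 + 1691*exp(-t)*sin(4*t)/4913 + 23509*cos(4*t)*exp(-t)/4913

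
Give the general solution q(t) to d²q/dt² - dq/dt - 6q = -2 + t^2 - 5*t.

q = 7/54 - t**2/6 + 8*t/9 + C1*exp(-2*t) + C2*exp(3*t)

Characteristic equation r² - r - 6 = 0 factors as (r + 2)(r - 3) = 0, so r = -2, 3.
Hence q_h = C1*exp(-2*t) + C2*exp(3*t).
For the particular solution try q_p = A0 + A1*t + A2*t^2. Substituting and matching coefficients of each power of t gives A0 = 7/54, A1 = 8/9, A2 = -1/6, so q_p = 7/54 - t^2/6 + 8*t/9.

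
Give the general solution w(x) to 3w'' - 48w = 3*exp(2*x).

w = -exp(2*x)/12 + C1*exp(4*x) + C2*exp(-4*x)

Divide through by 3: w'' - 16w = exp(2*x).
Characteristic equation r² - 16 = 0 factors as (r - 4)(r + 4) = 0, so r = 4, -4.
Hence w_h = C1*exp(4*x) + C2*exp(-4*x).
Try w_p = A*exp(2*x). Substituting into the equation and dividing by exp(2*x) gives A = -1/12, so w_p = -exp(2*x)/12.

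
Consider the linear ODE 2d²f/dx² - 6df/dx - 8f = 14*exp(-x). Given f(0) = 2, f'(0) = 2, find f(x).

f = 23*exp(-x)/25 + 27*exp(4*x)/25 - 7*x*exp(-x)/5

Divide through by 2: f'' - 3f' - 4f = 7*exp(-x).
Characteristic equation r² - 3r - 4 = 0 factors as (r - 4)(r + 1) = 0, so r = 4, -1.
Hence f_h = C1*exp(4*x) + C2*exp(-x).
Since exp(-x) solves the homogeneous equation (r = -1 is a root of multiplicity 1), multiply the trial by x. Try f_p = A*x*exp(-x). Substituting into the equation and dividing by exp(-x) gives A = -7/5, so f_p = -7*x*exp(-x)/5.
General solution: f = C1*exp(4*x) + C2*exp(-x) - 7*x*exp(-x)/5.
Apply the initial conditions: f(0) = C1 + C2 = 2 and f'(0) = -7/5 - C2 + 4*C1 = 2. Solving gives C1 = 27/25, C2 = 23/25.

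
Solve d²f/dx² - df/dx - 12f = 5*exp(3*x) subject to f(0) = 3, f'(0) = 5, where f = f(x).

f = -5*exp(3*x)/6 + 19*exp(4*x)/7 + 47*exp(-3*x)/42

Characteristic equation r² - r - 12 = 0 factors as (r + 3)(r - 4) = 0, so r = -3, 4.
Hence f_h = C1*exp(-3*x) + C2*exp(4*x).
Try f_p = A*exp(3*x). Substituting into the equation and dividing by exp(3*x) gives A = -5/6, so f_p = -5*exp(3*x)/6.
General solution: f = -5*exp(3*x)/6 + C1*exp(-3*x) + C2*exp(4*x).
Apply the initial conditions: f(0) = -5/6 + C1 + C2 = 3 and f'(0) = -5/2 - 3*C1 + 4*C2 = 5. Solving gives C1 = 47/42, C2 = 19/7.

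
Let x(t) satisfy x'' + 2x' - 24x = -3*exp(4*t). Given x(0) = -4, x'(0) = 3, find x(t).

Characteristic equation r² + 2r - 24 = 0 factors as (r - 4)(r + 6) = 0, so r = 4, -6.
Hence x_h = C1*exp(4*t) + C2*exp(-6*t).
Since exp(4*t) solves the homogeneous equation (r = 4 is a root of multiplicity 1), multiply the trial by t. Try x_p = A*t*exp(4*t). Substituting into the equation and dividing by exp(4*t) gives A = -3/10, so x_p = -3*t*exp(4*t)/10.
General solution: x = C1*exp(4*t) + C2*exp(-6*t) - 3*t*exp(4*t)/10.
Apply the initial conditions: x(0) = C1 + C2 = -4 and x'(0) = -3/10 - 6*C2 + 4*C1 = 3. Solving gives C1 = -207/100, C2 = -193/100.

x = -207*exp(4*t)/100 - 193*exp(-6*t)/100 - 3*t*exp(4*t)/10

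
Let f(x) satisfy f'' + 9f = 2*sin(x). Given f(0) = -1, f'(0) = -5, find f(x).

Characteristic equation r² + 9 = 0 has discriminant (0)² - 4·(9) = -36 < 0, so r = ± 3i.
Hence f_h = C1*cos(3*x) + C2*sin(3*x).
Try f_p = A*cos(x) + B*sin(x). Substituting and equating the coefficients of cos(x) and sin(x) gives A = 0, B = 1/4, so f_p = sin(x)/4.
General solution: f = sin(x)/4 + C1*cos(3*x) + C2*sin(3*x).
Apply the initial conditions: f(0) = C1 = -1 and f'(0) = 1/4 + 3*C2 = -5. Solving gives C1 = -1, C2 = -7/4.

f = -cos(3*x) - 7*sin(3*x)/4 + sin(x)/4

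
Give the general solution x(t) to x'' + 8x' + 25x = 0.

Characteristic equation r² + 8r + 25 = 0 has discriminant (8)² - 4·(25) = -36 < 0, so r = -4 ± 3i.
Hence x_h = C1*cos(3*t)*exp(-4*t) + C2*exp(-4*t)*sin(3*t).

x = C1*cos(3*t)*exp(-4*t) + C2*exp(-4*t)*sin(3*t)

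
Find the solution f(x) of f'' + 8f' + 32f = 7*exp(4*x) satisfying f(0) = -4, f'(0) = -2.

Characteristic equation r² + 8r + 32 = 0 has discriminant (8)² - 4·(32) = -64 < 0, so r = -4 ± 4i.
Hence f_h = C1*cos(4*x)*exp(-4*x) + C2*exp(-4*x)*sin(4*x).
Try f_p = A*exp(4*x). Substituting into the equation and dividing by exp(4*x) gives A = 7/80, so f_p = 7*exp(4*x)/80.
General solution: f = 7*exp(4*x)/80 + C1*cos(4*x)*exp(-4*x) + C2*exp(-4*x)*sin(4*x).
Apply the initial conditions: f(0) = 7/80 + C1 = -4 and f'(0) = 7/20 - 4*C1 + 4*C2 = -2. Solving gives C1 = -327/80, C2 = -187/40.

f = 7*exp(4*x)/80 - 327*cos(4*x)*exp(-4*x)/80 - 187*exp(-4*x)*sin(4*x)/40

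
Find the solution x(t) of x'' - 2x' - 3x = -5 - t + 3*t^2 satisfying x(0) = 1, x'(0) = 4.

x = -1/9 - t**2 + exp(-t)/4 + 5*t/3 + 31*exp(3*t)/36

Characteristic equation r² - 2r - 3 = 0 factors as (r - 3)(r + 1) = 0, so r = 3, -1.
Hence x_h = C1*exp(3*t) + C2*exp(-t).
For the particular solution try x_p = A0 + A1*t + A2*t^2. Substituting and matching coefficients of each power of t gives A0 = -1/9, A1 = 5/3, A2 = -1, so x_p = -1/9 - t^2 + 5*t/3.
General solution: x = -1/9 - t^2 + 5*t/3 + C1*exp(3*t) + C2*exp(-t).
Apply the initial conditions: x(0) = -1/9 + C1 + C2 = 1 and x'(0) = 5/3 - C2 + 3*C1 = 4. Solving gives C1 = 31/36, C2 = 1/4.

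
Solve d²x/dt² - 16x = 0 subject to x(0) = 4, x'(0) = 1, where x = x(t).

x = 15*exp(-4*t)/8 + 17*exp(4*t)/8

Characteristic equation r² - 16 = 0 factors as (r - 4)(r + 4) = 0, so r = 4, -4.
Hence x_h = C1*exp(4*t) + C2*exp(-4*t).
Apply the initial conditions: x(0) = C1 + C2 = 4 and x'(0) = -4*C2 + 4*C1 = 1. Solving gives C1 = 17/8, C2 = 15/8.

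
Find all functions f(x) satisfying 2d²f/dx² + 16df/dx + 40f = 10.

Divide through by 2: f'' + 8f' + 20f = 5.
Characteristic equation r² + 8r + 20 = 0 has discriminant (8)² - 4·(20) = -16 < 0, so r = -4 ± 2i.
Hence f_h = C1*cos(2*x)*exp(-4*x) + C2*exp(-4*x)*sin(2*x).
For the particular solution try f_p = A0. Substituting and matching coefficients of each power of x gives A0 = 1/4, so f_p = 1/4.

f = 1/4 + C1*cos(2*x)*exp(-4*x) + C2*exp(-4*x)*sin(2*x)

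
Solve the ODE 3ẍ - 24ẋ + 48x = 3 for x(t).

x = 1/16 + C1*exp(4*t) + C2*t*exp(4*t)

Divide through by 3: x'' - 8x' + 16x = 1.
Characteristic equation r² - 8r + 16 = 0 has discriminant (-8)² - 4·(16) = 0, so r = 4 is a repeated root.
Hence x_h = (C1 + C2*t)*exp(4*t).
For the particular solution try x_p = A0. Substituting and matching coefficients of each power of t gives A0 = 1/16, so x_p = 1/16.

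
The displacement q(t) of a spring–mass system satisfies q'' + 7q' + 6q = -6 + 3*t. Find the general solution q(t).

Characteristic equation r² + 7r + 6 = 0 factors as (r + 6)(r + 1) = 0, so r = -6, -1.
Hence q_h = C1*exp(-6*t) + C2*exp(-t).
For the particular solution try q_p = A0 + A1*t. Substituting and matching coefficients of each power of t gives A0 = -19/12, A1 = 1/2, so q_p = -19/12 + t/2.

q = -19/12 + t/2 + C1*exp(-6*t) + C2*exp(-t)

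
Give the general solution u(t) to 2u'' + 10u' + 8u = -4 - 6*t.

u = 7/16 - 3*t/4 + C1*exp(-4*t) + C2*exp(-t)

Divide through by 2: u'' + 5u' + 4u = -2 - 3*t.
Characteristic equation r² + 5r + 4 = 0 factors as (r + 4)(r + 1) = 0, so r = -4, -1.
Hence u_h = C1*exp(-4*t) + C2*exp(-t).
For the particular solution try u_p = A0 + A1*t. Substituting and matching coefficients of each power of t gives A0 = 7/16, A1 = -3/4, so u_p = 7/16 - 3*t/4.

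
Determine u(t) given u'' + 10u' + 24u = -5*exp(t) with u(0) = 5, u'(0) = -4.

u = -117*exp(-6*t)/14 - exp(t)/7 + 27*exp(-4*t)/2

Characteristic equation r² + 10r + 24 = 0 factors as (r + 6)(r + 4) = 0, so r = -6, -4.
Hence u_h = C1*exp(-6*t) + C2*exp(-4*t).
Try u_p = A*exp(t). Substituting into the equation and dividing by exp(t) gives A = -1/7, so u_p = -exp(t)/7.
General solution: u = -exp(t)/7 + C1*exp(-6*t) + C2*exp(-4*t).
Apply the initial conditions: u(0) = -1/7 + C1 + C2 = 5 and u'(0) = -1/7 - 6*C1 - 4*C2 = -4. Solving gives C1 = -117/14, C2 = 27/2.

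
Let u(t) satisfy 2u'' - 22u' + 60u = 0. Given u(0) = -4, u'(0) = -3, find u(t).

u = -21*exp(5*t) + 17*exp(6*t)

Divide through by 2: u'' - 11u' + 30u = 0.
Characteristic equation r² - 11r + 30 = 0 factors as (r - 6)(r - 5) = 0, so r = 6, 5.
Hence u_h = C1*exp(6*t) + C2*exp(5*t).
Apply the initial conditions: u(0) = C1 + C2 = -4 and u'(0) = 5*C2 + 6*C1 = -3. Solving gives C1 = 17, C2 = -21.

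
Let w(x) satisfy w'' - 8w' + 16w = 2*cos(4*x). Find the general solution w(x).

w = -sin(4*x)/16 + C1*exp(4*x) + C2*x*exp(4*x)

Characteristic equation r² - 8r + 16 = 0 has discriminant (-8)² - 4·(16) = 0, so r = 4 is a repeated root.
Hence w_h = (C1 + C2*x)*exp(4*x).
Try w_p = A*cos(4*x) + B*sin(4*x). Substituting and equating the coefficients of cos(4x) and sin(4x) gives A = 0, B = -1/16, so w_p = -sin(4*x)/16.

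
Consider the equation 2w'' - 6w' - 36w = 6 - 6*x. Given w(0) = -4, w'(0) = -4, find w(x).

Divide through by 2: w'' - 3w' - 18w = 3 - 3*x.
Characteristic equation r² - 3r - 18 = 0 factors as (r + 3)(r - 6) = 0, so r = -3, 6.
Hence w_h = C1*exp(-3*x) + C2*exp(6*x).
For the particular solution try w_p = A0 + A1*x. Substituting and matching coefficients of each power of x gives A0 = -7/36, A1 = 1/6, so w_p = -7/36 + x/6.
General solution: w = -7/36 + x/6 + C1*exp(-3*x) + C2*exp(6*x).
Apply the initial conditions: w(0) = -7/36 + C1 + C2 = -4 and w'(0) = 1/6 - 3*C1 + 6*C2 = -4. Solving gives C1 = -56/27, C2 = -187/108.

w = -7/36 - 187*exp(6*x)/108 - 56*exp(-3*x)/27 + x/6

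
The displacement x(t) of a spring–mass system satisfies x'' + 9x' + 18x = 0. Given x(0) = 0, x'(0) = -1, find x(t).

Characteristic equation r² + 9r + 18 = 0 factors as (r + 3)(r + 6) = 0, so r = -3, -6.
Hence x_h = C1*exp(-3*t) + C2*exp(-6*t).
Apply the initial conditions: x(0) = C1 + C2 = 0 and x'(0) = -6*C2 - 3*C1 = -1. Solving gives C1 = -1/3, C2 = 1/3.

x = -exp(-3*t)/3 + exp(-6*t)/3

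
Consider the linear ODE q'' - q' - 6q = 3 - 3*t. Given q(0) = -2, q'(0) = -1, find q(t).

Characteristic equation r² - r - 6 = 0 factors as (r - 3)(r + 2) = 0, so r = 3, -2.
Hence q_h = C1*exp(3*t) + C2*exp(-2*t).
For the particular solution try q_p = A0 + A1*t. Substituting and matching coefficients of each power of t gives A0 = -7/12, A1 = 1/2, so q_p = -7/12 + t/2.
General solution: q = -7/12 + t/2 + C1*exp(3*t) + C2*exp(-2*t).
Apply the initial conditions: q(0) = -7/12 + C1 + C2 = -2 and q'(0) = 1/2 - 2*C2 + 3*C1 = -1. Solving gives C1 = -13/15, C2 = -11/20.

q = -7/12 + t/2 - 13*exp(3*t)/15 - 11*exp(-2*t)/20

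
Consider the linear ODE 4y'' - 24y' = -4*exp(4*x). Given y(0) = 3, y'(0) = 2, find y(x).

Divide through by 4: y'' - 6y' = -exp(4*x).
Characteristic equation r² - 6r = 0 factors as (r - 6)r = 0, so r = 6, 0.
Hence y_h = C1*exp(6*x) + C2.
Try y_p = A*exp(4*x). Substituting into the equation and dividing by exp(4*x) gives A = 1/8, so y_p = exp(4*x)/8.
General solution: y = C2 + exp(4*x)/8 + C1*exp(6*x).
Apply the initial conditions: y(0) = 1/8 + C1 + C2 = 3 and y'(0) = 1/2 + 6*C1 = 2. Solving gives C1 = 1/4, C2 = 21/8.

y = 21/8 + exp(6*x)/4 + exp(4*x)/8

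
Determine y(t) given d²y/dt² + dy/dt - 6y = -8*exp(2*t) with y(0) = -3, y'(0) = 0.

Characteristic equation r² + r - 6 = 0 factors as (r + 3)(r - 2) = 0, so r = -3, 2.
Hence y_h = C1*exp(-3*t) + C2*exp(2*t).
Since exp(2*t) solves the homogeneous equation (r = 2 is a root of multiplicity 1), multiply the trial by t. Try y_p = A*t*exp(2*t). Substituting into the equation and dividing by exp(2*t) gives A = -8/5, so y_p = -8*t*exp(2*t)/5.
General solution: y = C1*exp(-3*t) + C2*exp(2*t) - 8*t*exp(2*t)/5.
Apply the initial conditions: y(0) = C1 + C2 = -3 and y'(0) = -8/5 - 3*C1 + 2*C2 = 0. Solving gives C1 = -38/25, C2 = -37/25.

y = -38*exp(-3*t)/25 - 37*exp(2*t)/25 - 8*t*exp(2*t)/5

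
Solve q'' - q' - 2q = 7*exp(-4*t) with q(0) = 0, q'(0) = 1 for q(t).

Characteristic equation r² - r - 2 = 0 factors as (r - 2)(r + 1) = 0, so r = 2, -1.
Hence q_h = C1*exp(2*t) + C2*exp(-t).
Try q_p = A*exp(-4*t). Substituting into the equation and dividing by exp(-4*t) gives A = 7/18, so q_p = 7*exp(-4*t)/18.
General solution: q = 7*exp(-4*t)/18 + C1*exp(2*t) + C2*exp(-t).
Apply the initial conditions: q(0) = 7/18 + C1 + C2 = 0 and q'(0) = -14/9 - C2 + 2*C1 = 1. Solving gives C1 = 13/18, C2 = -10/9.

q = -10*exp(-t)/9 + 7*exp(-4*t)/18 + 13*exp(2*t)/18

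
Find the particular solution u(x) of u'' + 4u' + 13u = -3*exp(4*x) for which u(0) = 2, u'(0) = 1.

u = -exp(4*x)/15 + 9*exp(-2*x)*sin(3*x)/5 + 31*cos(3*x)*exp(-2*x)/15

Characteristic equation r² + 4r + 13 = 0 has discriminant (4)² - 4·(13) = -36 < 0, so r = -2 ± 3i.
Hence u_h = C1*cos(3*x)*exp(-2*x) + C2*exp(-2*x)*sin(3*x).
Try u_p = A*exp(4*x). Substituting into the equation and dividing by exp(4*x) gives A = -1/15, so u_p = -exp(4*x)/15.
General solution: u = -exp(4*x)/15 + C1*cos(3*x)*exp(-2*x) + C2*exp(-2*x)*sin(3*x).
Apply the initial conditions: u(0) = -1/15 + C1 = 2 and u'(0) = -4/15 - 2*C1 + 3*C2 = 1. Solving gives C1 = 31/15, C2 = 9/5.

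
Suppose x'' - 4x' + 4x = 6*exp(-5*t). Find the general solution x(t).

x = 6*exp(-5*t)/49 + C1*exp(2*t) + C2*t*exp(2*t)

Characteristic equation r² - 4r + 4 = 0 has discriminant (-4)² - 4·(4) = 0, so r = 2 is a repeated root.
Hence x_h = (C1 + C2*t)*exp(2*t).
Try x_p = A*exp(-5*t). Substituting into the equation and dividing by exp(-5*t) gives A = 6/49, so x_p = 6*exp(-5*t)/49.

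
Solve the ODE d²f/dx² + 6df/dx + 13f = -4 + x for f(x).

f = -58/169 + x/13 + C1*cos(2*x)*exp(-3*x) + C2*exp(-3*x)*sin(2*x)

Characteristic equation r² + 6r + 13 = 0 has discriminant (6)² - 4·(13) = -16 < 0, so r = -3 ± 2i.
Hence f_h = C1*cos(2*x)*exp(-3*x) + C2*exp(-3*x)*sin(2*x).
For the particular solution try f_p = A0 + A1*x. Substituting and matching coefficients of each power of x gives A0 = -58/169, A1 = 1/13, so f_p = -58/169 + x/13.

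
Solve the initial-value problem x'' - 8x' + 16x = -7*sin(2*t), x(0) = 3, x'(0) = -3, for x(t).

x = -21*sin(2*t)/100 - 7*cos(2*t)/25 + 82*exp(4*t)/25 - 157*t*exp(4*t)/10

Characteristic equation r² - 8r + 16 = 0 has discriminant (-8)² - 4·(16) = 0, so r = 4 is a repeated root.
Hence x_h = (C1 + C2*t)*exp(4*t).
Try x_p = A*cos(2*t) + B*sin(2*t). Substituting and equating the coefficients of cos(2t) and sin(2t) gives A = -7/25, B = -21/100, so x_p = -21*sin(2*t)/100 - 7*cos(2*t)/25.
General solution: x = -21*sin(2*t)/100 - 7*cos(2*t)/25 + C1*exp(4*t) + C2*t*exp(4*t).
Apply the initial conditions: x(0) = -7/25 + C1 = 3 and x'(0) = -21/50 + C2 + 4*C1 = -3. Solving gives C1 = 82/25, C2 = -157/10.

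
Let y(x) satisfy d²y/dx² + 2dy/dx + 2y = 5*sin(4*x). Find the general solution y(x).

Characteristic equation r² + 2r + 2 = 0 has discriminant (2)² - 4·(2) = -4 < 0, so r = -1 ± i.
Hence y_h = C1*cos(x)*exp(-x) + C2*exp(-x)*sin(x).
Try y_p = A*cos(4*x) + B*sin(4*x). Substituting and equating the coefficients of cos(4x) and sin(4x) gives A = -2/13, B = -7/26, so y_p = -7*sin(4*x)/26 - 2*cos(4*x)/13.

y = -7*sin(4*x)/26 - 2*cos(4*x)/13 + C1*cos(x)*exp(-x) + C2*exp(-x)*sin(x)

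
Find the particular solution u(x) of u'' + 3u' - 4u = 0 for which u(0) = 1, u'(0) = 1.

u = exp(x)

Characteristic equation r² + 3r - 4 = 0 factors as (r + 4)(r - 1) = 0, so r = -4, 1.
Hence u_h = C1*exp(-4*x) + C2*exp(x).
Apply the initial conditions: u(0) = C1 + C2 = 1 and u'(0) = C2 - 4*C1 = 1. Solving gives C1 = 0, C2 = 1.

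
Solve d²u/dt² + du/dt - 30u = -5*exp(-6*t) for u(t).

u = C1*exp(-6*t) + C2*exp(5*t) + 5*t*exp(-6*t)/11

Characteristic equation r² + r - 30 = 0 factors as (r + 6)(r - 5) = 0, so r = -6, 5.
Hence u_h = C1*exp(-6*t) + C2*exp(5*t).
Since exp(-6*t) solves the homogeneous equation (r = -6 is a root of multiplicity 1), multiply the trial by t. Try u_p = A*t*exp(-6*t). Substituting into the equation and dividing by exp(-6*t) gives A = 5/11, so u_p = 5*t*exp(-6*t)/11.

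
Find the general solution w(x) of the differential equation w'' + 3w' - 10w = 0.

w = C1*exp(2*x) + C2*exp(-5*x)

Characteristic equation r² + 3r - 10 = 0 factors as (r - 2)(r + 5) = 0, so r = 2, -5.
Hence w_h = C1*exp(2*x) + C2*exp(-5*x).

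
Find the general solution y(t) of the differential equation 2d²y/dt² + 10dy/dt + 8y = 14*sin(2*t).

Divide through by 2: y'' + 5y' + 4y = 7*sin(2*t).
Characteristic equation r² + 5r + 4 = 0 factors as (r + 1)(r + 4) = 0, so r = -1, -4.
Hence y_h = C1*exp(-t) + C2*exp(-4*t).
Try y_p = A*cos(2*t) + B*sin(2*t). Substituting and equating the coefficients of cos(2t) and sin(2t) gives A = -7/10, B = 0, so y_p = -7*cos(2*t)/10.

y = -7*cos(2*t)/10 + C1*exp(-t) + C2*exp(-4*t)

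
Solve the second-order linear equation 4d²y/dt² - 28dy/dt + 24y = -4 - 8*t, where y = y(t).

y = -5/9 - t/3 + C1*exp(t) + C2*exp(6*t)

Divide through by 4: y'' - 7y' + 6y = -1 - 2*t.
Characteristic equation r² - 7r + 6 = 0 factors as (r - 1)(r - 6) = 0, so r = 1, 6.
Hence y_h = C1*exp(t) + C2*exp(6*t).
For the particular solution try y_p = A0 + A1*t. Substituting and matching coefficients of each power of t gives A0 = -5/9, A1 = -1/3, so y_p = -5/9 - t/3.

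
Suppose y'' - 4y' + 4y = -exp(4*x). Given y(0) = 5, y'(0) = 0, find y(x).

y = -exp(4*x)/4 + 21*exp(2*x)/4 - 19*x*exp(2*x)/2

Characteristic equation r² - 4r + 4 = 0 has discriminant (-4)² - 4·(4) = 0, so r = 2 is a repeated root.
Hence y_h = (C1 + C2*x)*exp(2*x).
Try y_p = A*exp(4*x). Substituting into the equation and dividing by exp(4*x) gives A = -1/4, so y_p = -exp(4*x)/4.
General solution: y = -exp(4*x)/4 + C1*exp(2*x) + C2*x*exp(2*x).
Apply the initial conditions: y(0) = -1/4 + C1 = 5 and y'(0) = -1 + C2 + 2*C1 = 0. Solving gives C1 = 21/4, C2 = -19/2.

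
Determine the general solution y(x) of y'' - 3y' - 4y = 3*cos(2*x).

y = -9*sin(2*x)/50 - 6*cos(2*x)/25 + C1*exp(-x) + C2*exp(4*x)

Characteristic equation r² - 3r - 4 = 0 factors as (r + 1)(r - 4) = 0, so r = -1, 4.
Hence y_h = C1*exp(-x) + C2*exp(4*x).
Try y_p = A*cos(2*x) + B*sin(2*x). Substituting and equating the coefficients of cos(2x) and sin(2x) gives A = -6/25, B = -9/50, so y_p = -9*sin(2*x)/50 - 6*cos(2*x)/25.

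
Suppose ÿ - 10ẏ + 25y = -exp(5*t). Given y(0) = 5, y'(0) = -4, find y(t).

y = 5*exp(5*t) - 29*t*exp(5*t) - t**2*exp(5*t)/2

Characteristic equation r² - 10r + 25 = 0 has discriminant (-10)² - 4·(25) = 0, so r = 5 is a repeated root.
Hence y_h = (C1 + C2*t)*exp(5*t).
Since exp(5*t) solves the homogeneous equation (r = 5 is a root of multiplicity 2), multiply the trial by t^2. Try y_p = A*t^2*exp(5*t). Substituting into the equation and dividing by exp(5*t) gives A = -1/2, so y_p = -t^2*exp(5*t)/2.
General solution: y = C1*exp(5*t) - t^2*exp(5*t)/2 + C2*t*exp(5*t).
Apply the initial conditions: y(0) = C1 = 5 and y'(0) = C2 + 5*C1 = -4. Solving gives C1 = 5, C2 = -29.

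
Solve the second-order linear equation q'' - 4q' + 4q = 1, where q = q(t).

q = 1/4 + C1*exp(2*t) + C2*t*exp(2*t)

Characteristic equation r² - 4r + 4 = 0 has discriminant (-4)² - 4·(4) = 0, so r = 2 is a repeated root.
Hence q_h = (C1 + C2*t)*exp(2*t).
For the particular solution try q_p = A0. Substituting and matching coefficients of each power of t gives A0 = 1/4, so q_p = 1/4.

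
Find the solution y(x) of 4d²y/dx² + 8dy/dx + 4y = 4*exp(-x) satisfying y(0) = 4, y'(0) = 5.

y = 4*exp(-x) + x**2*exp(-x)/2 + 9*x*exp(-x)

Divide through by 4: y'' + 2y' + y = exp(-x).
Characteristic equation r² + 2r + 1 = 0 has discriminant (2)² - 4·(1) = 0, so r = -1 is a repeated root.
Hence y_h = (C1 + C2*x)*exp(-x).
Since exp(-x) solves the homogeneous equation (r = -1 is a root of multiplicity 2), multiply the trial by x^2. Try y_p = A*x^2*exp(-x). Substituting into the equation and dividing by exp(-x) gives A = 1/2, so y_p = x^2*exp(-x)/2.
General solution: y = C1*exp(-x) + x^2*exp(-x)/2 + C2*x*exp(-x).
Apply the initial conditions: y(0) = C1 = 4 and y'(0) = C2 - C1 = 5. Solving gives C1 = 4, C2 = 9.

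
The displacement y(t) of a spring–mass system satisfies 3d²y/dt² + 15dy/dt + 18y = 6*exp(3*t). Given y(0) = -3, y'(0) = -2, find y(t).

Divide through by 3: y'' + 5y' + 6y = 2*exp(3*t).
Characteristic equation r² + 5r + 6 = 0 factors as (r + 2)(r + 3) = 0, so r = -2, -3.
Hence y_h = C1*exp(-2*t) + C2*exp(-3*t).
Try y_p = A*exp(3*t). Substituting into the equation and dividing by exp(3*t) gives A = 1/15, so y_p = exp(3*t)/15.
General solution: y = exp(3*t)/15 + C1*exp(-2*t) + C2*exp(-3*t).
Apply the initial conditions: y(0) = 1/15 + C1 + C2 = -3 and y'(0) = 1/5 - 3*C2 - 2*C1 = -2. Solving gives C1 = -57/5, C2 = 25/3.

y = -57*exp(-2*t)/5 + exp(3*t)/15 + 25*exp(-3*t)/3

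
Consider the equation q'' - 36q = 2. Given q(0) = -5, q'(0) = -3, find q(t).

q = -1/18 - 49*exp(6*t)/18 - 20*exp(-6*t)/9

Characteristic equation r² - 36 = 0 factors as (r - 6)(r + 6) = 0, so r = 6, -6.
Hence q_h = C1*exp(6*t) + C2*exp(-6*t).
For the particular solution try q_p = A0. Substituting and matching coefficients of each power of t gives A0 = -1/18, so q_p = -1/18.
General solution: q = -1/18 + C1*exp(6*t) + C2*exp(-6*t).
Apply the initial conditions: q(0) = -1/18 + C1 + C2 = -5 and q'(0) = -6*C2 + 6*C1 = -3. Solving gives C1 = -49/18, C2 = -20/9.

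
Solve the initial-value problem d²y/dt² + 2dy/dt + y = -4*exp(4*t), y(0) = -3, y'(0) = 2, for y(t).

y = -71*exp(-t)/25 - 4*exp(4*t)/25 - t*exp(-t)/5

Characteristic equation r² + 2r + 1 = 0 has discriminant (2)² - 4·(1) = 0, so r = -1 is a repeated root.
Hence y_h = (C1 + C2*t)*exp(-t).
Try y_p = A*exp(4*t). Substituting into the equation and dividing by exp(4*t) gives A = -4/25, so y_p = -4*exp(4*t)/25.
General solution: y = -4*exp(4*t)/25 + C1*exp(-t) + C2*t*exp(-t).
Apply the initial conditions: y(0) = -4/25 + C1 = -3 and y'(0) = -16/25 + C2 - C1 = 2. Solving gives C1 = -71/25, C2 = -1/5.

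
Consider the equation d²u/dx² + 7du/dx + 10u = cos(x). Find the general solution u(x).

Characteristic equation r² + 7r + 10 = 0 factors as (r + 2)(r + 5) = 0, so r = -2, -5.
Hence u_h = C1*exp(-2*x) + C2*exp(-5*x).
Try u_p = A*cos(x) + B*sin(x). Substituting and equating the coefficients of cos(x) and sin(x) gives A = 9/130, B = 7/130, so u_p = 7*sin(x)/130 + 9*cos(x)/130.

u = 7*sin(x)/130 + 9*cos(x)/130 + C1*exp(-2*x) + C2*exp(-5*x)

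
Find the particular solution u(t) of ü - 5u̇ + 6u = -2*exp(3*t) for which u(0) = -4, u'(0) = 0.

u = -14*exp(2*t) + 10*exp(3*t) - 2*t*exp(3*t)

Characteristic equation r² - 5r + 6 = 0 factors as (r - 3)(r - 2) = 0, so r = 3, 2.
Hence u_h = C1*exp(3*t) + C2*exp(2*t).
Since exp(3*t) solves the homogeneous equation (r = 3 is a root of multiplicity 1), multiply the trial by t. Try u_p = A*t*exp(3*t). Substituting into the equation and dividing by exp(3*t) gives A = -2, so u_p = -2*t*exp(3*t).
General solution: u = C1*exp(3*t) + C2*exp(2*t) - 2*t*exp(3*t).
Apply the initial conditions: u(0) = C1 + C2 = -4 and u'(0) = -2 + 2*C2 + 3*C1 = 0. Solving gives C1 = 10, C2 = -14.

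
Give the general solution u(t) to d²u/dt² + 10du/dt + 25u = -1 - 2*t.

Characteristic equation r² + 10r + 25 = 0 has discriminant (10)² - 4·(25) = 0, so r = -5 is a repeated root.
Hence u_h = (C1 + C2*t)*exp(-5*t).
For the particular solution try u_p = A0 + A1*t. Substituting and matching coefficients of each power of t gives A0 = -1/125, A1 = -2/25, so u_p = -1/125 - 2*t/25.

u = -1/125 - 2*t/25 + C1*exp(-5*t) + C2*t*exp(-5*t)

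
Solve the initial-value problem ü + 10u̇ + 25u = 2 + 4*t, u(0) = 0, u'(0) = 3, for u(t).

u = 2/125 - 2*exp(-5*t)/125 + 4*t/25 + 69*t*exp(-5*t)/25

Characteristic equation r² + 10r + 25 = 0 has discriminant (10)² - 4·(25) = 0, so r = -5 is a repeated root.
Hence u_h = (C1 + C2*t)*exp(-5*t).
For the particular solution try u_p = A0 + A1*t. Substituting and matching coefficients of each power of t gives A0 = 2/125, A1 = 4/25, so u_p = 2/125 + 4*t/25.
General solution: u = 2/125 + 4*t/25 + C1*exp(-5*t) + C2*t*exp(-5*t).
Apply the initial conditions: u(0) = 2/125 + C1 = 0 and u'(0) = 4/25 + C2 - 5*C1 = 3. Solving gives C1 = -2/125, C2 = 69/25.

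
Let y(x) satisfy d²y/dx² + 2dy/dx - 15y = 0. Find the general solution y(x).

y = C1*exp(-5*x) + C2*exp(3*x)

Characteristic equation r² + 2r - 15 = 0 factors as (r + 5)(r - 3) = 0, so r = -5, 3.
Hence y_h = C1*exp(-5*x) + C2*exp(3*x).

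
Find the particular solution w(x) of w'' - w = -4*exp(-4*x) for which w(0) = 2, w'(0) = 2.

w = -4*exp(-4*x)/15 + 2*exp(-x)/3 + 8*exp(x)/5

Characteristic equation r² - 1 = 0 factors as (r + 1)(r - 1) = 0, so r = -1, 1.
Hence w_h = C1*exp(-x) + C2*exp(x).
Try w_p = A*exp(-4*x). Substituting into the equation and dividing by exp(-4*x) gives A = -4/15, so w_p = -4*exp(-4*x)/15.
General solution: w = -4*exp(-4*x)/15 + C1*exp(-x) + C2*exp(x).
Apply the initial conditions: w(0) = -4/15 + C1 + C2 = 2 and w'(0) = 16/15 + C2 - C1 = 2. Solving gives C1 = 2/3, C2 = 8/5.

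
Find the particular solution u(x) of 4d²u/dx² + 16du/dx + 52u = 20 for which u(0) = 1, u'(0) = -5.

Divide through by 4: u'' + 4u' + 13u = 5.
Characteristic equation r² + 4r + 13 = 0 has discriminant (4)² - 4·(13) = -36 < 0, so r = -2 ± 3i.
Hence u_h = C1*cos(3*x)*exp(-2*x) + C2*exp(-2*x)*sin(3*x).
For the particular solution try u_p = A0. Substituting and matching coefficients of each power of x gives A0 = 5/13, so u_p = 5/13.
General solution: u = 5/13 + C1*cos(3*x)*exp(-2*x) + C2*exp(-2*x)*sin(3*x).
Apply the initial conditions: u(0) = 5/13 + C1 = 1 and u'(0) = -2*C1 + 3*C2 = -5. Solving gives C1 = 8/13, C2 = -49/39.

u = 5/13 - 49*exp(-2*x)*sin(3*x)/39 + 8*cos(3*x)*exp(-2*x)/13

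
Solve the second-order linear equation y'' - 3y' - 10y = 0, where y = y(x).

y = C1*exp(5*x) + C2*exp(-2*x)

Characteristic equation r² - 3r - 10 = 0 factors as (r - 5)(r + 2) = 0, so r = 5, -2.
Hence y_h = C1*exp(5*x) + C2*exp(-2*x).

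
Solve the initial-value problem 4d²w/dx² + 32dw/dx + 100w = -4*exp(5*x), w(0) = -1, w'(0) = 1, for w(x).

Divide through by 4: w'' + 8w' + 25w = -exp(5*x).
Characteristic equation r² + 8r + 25 = 0 has discriminant (8)² - 4·(25) = -36 < 0, so r = -4 ± 3i.
Hence w_h = C1*cos(3*x)*exp(-4*x) + C2*exp(-4*x)*sin(3*x).
Try w_p = A*exp(5*x). Substituting into the equation and dividing by exp(5*x) gives A = -1/90, so w_p = -exp(5*x)/90.
General solution: w = -exp(5*x)/90 + C1*cos(3*x)*exp(-4*x) + C2*exp(-4*x)*sin(3*x).
Apply the initial conditions: w(0) = -1/90 + C1 = -1 and w'(0) = -1/18 - 4*C1 + 3*C2 = 1. Solving gives C1 = -89/90, C2 = -29/30.

w = -exp(5*x)/90 - 89*cos(3*x)*exp(-4*x)/90 - 29*exp(-4*x)*sin(3*x)/30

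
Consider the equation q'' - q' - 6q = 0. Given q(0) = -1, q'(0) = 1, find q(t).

Characteristic equation r² - r - 6 = 0 factors as (r + 2)(r - 3) = 0, so r = -2, 3.
Hence q_h = C1*exp(-2*t) + C2*exp(3*t).
Apply the initial conditions: q(0) = C1 + C2 = -1 and q'(0) = -2*C1 + 3*C2 = 1. Solving gives C1 = -4/5, C2 = -1/5.

q = -4*exp(-2*t)/5 - exp(3*t)/5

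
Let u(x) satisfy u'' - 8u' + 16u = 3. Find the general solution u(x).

u = 3/16 + C1*exp(4*x) + C2*x*exp(4*x)

Characteristic equation r² - 8r + 16 = 0 has discriminant (-8)² - 4·(16) = 0, so r = 4 is a repeated root.
Hence u_h = (C1 + C2*x)*exp(4*x).
For the particular solution try u_p = A0. Substituting and matching coefficients of each power of x gives A0 = 3/16, so u_p = 3/16.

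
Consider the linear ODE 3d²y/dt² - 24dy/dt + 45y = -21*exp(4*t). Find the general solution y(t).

y = 7*exp(4*t) + C1*exp(5*t) + C2*exp(3*t)

Divide through by 3: y'' - 8y' + 15y = -7*exp(4*t).
Characteristic equation r² - 8r + 15 = 0 factors as (r - 5)(r - 3) = 0, so r = 5, 3.
Hence y_h = C1*exp(5*t) + C2*exp(3*t).
Try y_p = A*exp(4*t). Substituting into the equation and dividing by exp(4*t) gives A = 7, so y_p = 7*exp(4*t).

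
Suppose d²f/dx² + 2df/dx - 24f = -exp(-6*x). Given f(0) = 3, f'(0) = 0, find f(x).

Characteristic equation r² + 2r - 24 = 0 factors as (r - 4)(r + 6) = 0, so r = 4, -6.
Hence f_h = C1*exp(4*x) + C2*exp(-6*x).
Since exp(-6*x) solves the homogeneous equation (r = -6 is a root of multiplicity 1), multiply the trial by x. Try f_p = A*x*exp(-6*x). Substituting into the equation and dividing by exp(-6*x) gives A = 1/10, so f_p = x*exp(-6*x)/10.
General solution: f = C1*exp(4*x) + C2*exp(-6*x) + x*exp(-6*x)/10.
Apply the initial conditions: f(0) = C1 + C2 = 3 and f'(0) = 1/10 - 6*C2 + 4*C1 = 0. Solving gives C1 = 179/100, C2 = 121/100.

f = 121*exp(-6*x)/100 + 179*exp(4*x)/100 + x*exp(-6*x)/10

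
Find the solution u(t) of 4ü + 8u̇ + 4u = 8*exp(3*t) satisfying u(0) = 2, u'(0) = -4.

Divide through by 4: u'' + 2u' + u = 2*exp(3*t).
Characteristic equation r² + 2r + 1 = 0 has discriminant (2)² - 4·(1) = 0, so r = -1 is a repeated root.
Hence u_h = (C1 + C2*t)*exp(-t).
Try u_p = A*exp(3*t). Substituting into the equation and dividing by exp(3*t) gives A = 1/8, so u_p = exp(3*t)/8.
General solution: u = exp(3*t)/8 + C1*exp(-t) + C2*t*exp(-t).
Apply the initial conditions: u(0) = 1/8 + C1 = 2 and u'(0) = 3/8 + C2 - C1 = -4. Solving gives C1 = 15/8, C2 = -5/2.

u = exp(3*t)/8 + 15*exp(-t)/8 - 5*t*exp(-t)/2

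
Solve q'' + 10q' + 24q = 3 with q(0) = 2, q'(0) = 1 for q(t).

q = 1/8 - 17*exp(-6*t)/4 + 49*exp(-4*t)/8

Characteristic equation r² + 10r + 24 = 0 factors as (r + 4)(r + 6) = 0, so r = -4, -6.
Hence q_h = C1*exp(-4*t) + C2*exp(-6*t).
For the particular solution try q_p = A0. Substituting and matching coefficients of each power of t gives A0 = 1/8, so q_p = 1/8.
General solution: q = 1/8 + C1*exp(-4*t) + C2*exp(-6*t).
Apply the initial conditions: q(0) = 1/8 + C1 + C2 = 2 and q'(0) = -6*C2 - 4*C1 = 1. Solving gives C1 = 49/8, C2 = -17/4.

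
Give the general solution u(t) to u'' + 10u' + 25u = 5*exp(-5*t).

Characteristic equation r² + 10r + 25 = 0 has discriminant (10)² - 4·(25) = 0, so r = -5 is a repeated root.
Hence u_h = (C1 + C2*t)*exp(-5*t).
Since exp(-5*t) solves the homogeneous equation (r = -5 is a root of multiplicity 2), multiply the trial by t^2. Try u_p = A*t^2*exp(-5*t). Substituting into the equation and dividing by exp(-5*t) gives A = 5/2, so u_p = 5*t^2*exp(-5*t)/2.

u = C1*exp(-5*t) + 5*t**2*exp(-5*t)/2 + C2*t*exp(-5*t)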